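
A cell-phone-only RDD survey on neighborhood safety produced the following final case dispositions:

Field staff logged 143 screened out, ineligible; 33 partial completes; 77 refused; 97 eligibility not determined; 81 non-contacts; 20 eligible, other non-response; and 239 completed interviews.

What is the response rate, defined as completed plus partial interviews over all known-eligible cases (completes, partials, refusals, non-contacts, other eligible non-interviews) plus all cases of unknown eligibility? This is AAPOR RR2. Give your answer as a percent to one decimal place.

Top = 239 + 33 = 272
Denom = 239 + 33 + 77 + 81 + 20 + 97 = 547
RR2 = 272 / 547 = 0.4973

49.7%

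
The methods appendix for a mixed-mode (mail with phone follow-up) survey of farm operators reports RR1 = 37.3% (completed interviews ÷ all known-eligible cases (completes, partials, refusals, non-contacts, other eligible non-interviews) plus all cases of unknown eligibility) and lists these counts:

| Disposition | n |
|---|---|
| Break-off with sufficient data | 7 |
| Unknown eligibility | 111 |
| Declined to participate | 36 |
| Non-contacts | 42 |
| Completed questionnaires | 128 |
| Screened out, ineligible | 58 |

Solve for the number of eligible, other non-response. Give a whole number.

19

RR1 = 128 / D = 0.373
D = 128 / 0.373 = 343.2
Other denominator terms total 324
eligible, other non-response = 343.2 − 324 ≈ 19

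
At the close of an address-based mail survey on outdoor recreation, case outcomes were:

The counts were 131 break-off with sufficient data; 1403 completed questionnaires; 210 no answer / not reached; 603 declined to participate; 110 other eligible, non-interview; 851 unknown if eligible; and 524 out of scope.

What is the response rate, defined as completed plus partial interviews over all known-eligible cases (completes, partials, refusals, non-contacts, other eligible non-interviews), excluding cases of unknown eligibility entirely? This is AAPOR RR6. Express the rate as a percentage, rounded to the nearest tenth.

62.4%

Top: 1403 + 131 = 1534
Base: 1403 + 131 + 603 + 210 + 110 = 2457
RR6 = 1534 / 2457 = 0.6243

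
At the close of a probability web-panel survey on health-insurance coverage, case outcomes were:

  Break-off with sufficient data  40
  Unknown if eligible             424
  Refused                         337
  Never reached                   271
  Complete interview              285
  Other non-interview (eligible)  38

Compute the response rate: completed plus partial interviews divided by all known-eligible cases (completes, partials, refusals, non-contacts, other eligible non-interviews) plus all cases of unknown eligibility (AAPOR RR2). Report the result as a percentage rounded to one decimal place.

23.3%

Num → 285 + 40 = 325
Base → 285 + 40 + 337 + 271 + 38 + 424 = 1395
RR2 = 325 / 1395 = 0.2330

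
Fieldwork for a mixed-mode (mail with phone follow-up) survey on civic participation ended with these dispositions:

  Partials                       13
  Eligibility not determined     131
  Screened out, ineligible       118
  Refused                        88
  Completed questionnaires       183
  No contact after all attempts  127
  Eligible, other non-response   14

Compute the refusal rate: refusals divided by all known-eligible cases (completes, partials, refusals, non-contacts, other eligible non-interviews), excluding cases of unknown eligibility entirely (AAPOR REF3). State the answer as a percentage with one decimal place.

20.7%

Numerator → 88
Denom → 183 + 13 + 88 + 127 + 14 = 425
REF3 = 88 / 425 = 0.2071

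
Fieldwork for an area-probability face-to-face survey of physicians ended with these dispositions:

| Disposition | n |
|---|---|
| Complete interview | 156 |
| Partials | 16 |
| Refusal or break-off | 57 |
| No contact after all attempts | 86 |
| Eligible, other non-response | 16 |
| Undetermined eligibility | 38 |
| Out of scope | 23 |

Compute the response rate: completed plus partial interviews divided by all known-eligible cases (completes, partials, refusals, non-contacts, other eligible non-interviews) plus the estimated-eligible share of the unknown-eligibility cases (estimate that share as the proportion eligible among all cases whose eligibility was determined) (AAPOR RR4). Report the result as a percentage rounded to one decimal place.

Top: 156 + 16 = 172
Determined eligible: 156 + 16 + 57 + 86 + 16 = 331
e = 331 / (331 + 23) = 331 / 354 = 0.9350
Estimated eligible among unknowns: 0.9350 × 38 = 35.53
Denominator: 331 + 35.53 = 366.53
RR4 = 172 / 366.53 = 0.4693

46.9%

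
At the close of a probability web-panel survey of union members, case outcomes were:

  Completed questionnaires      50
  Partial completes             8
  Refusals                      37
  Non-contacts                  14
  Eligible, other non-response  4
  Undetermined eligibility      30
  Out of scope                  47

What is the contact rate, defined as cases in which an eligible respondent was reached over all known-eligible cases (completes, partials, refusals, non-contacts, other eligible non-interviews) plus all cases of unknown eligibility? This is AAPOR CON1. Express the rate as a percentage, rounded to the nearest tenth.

Num: 50 + 8 + 37 + 4 = 99
Base: 50 + 8 + 37 + 14 + 4 + 30 = 143
CON1 = 99 / 143 = 0.6923

69.2%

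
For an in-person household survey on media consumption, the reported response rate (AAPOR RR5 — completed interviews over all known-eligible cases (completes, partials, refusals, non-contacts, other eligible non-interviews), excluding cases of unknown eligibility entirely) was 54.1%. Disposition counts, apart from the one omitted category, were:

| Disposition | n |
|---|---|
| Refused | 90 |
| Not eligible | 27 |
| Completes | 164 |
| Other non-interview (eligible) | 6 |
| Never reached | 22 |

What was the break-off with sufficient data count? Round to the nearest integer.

RR5 = 164 / D = 0.541
D = 164 / 0.541 = 303.1
Remaining denominator categories sum to 282
break-off with sufficient data = 303.1 − 282 ≈ 21

21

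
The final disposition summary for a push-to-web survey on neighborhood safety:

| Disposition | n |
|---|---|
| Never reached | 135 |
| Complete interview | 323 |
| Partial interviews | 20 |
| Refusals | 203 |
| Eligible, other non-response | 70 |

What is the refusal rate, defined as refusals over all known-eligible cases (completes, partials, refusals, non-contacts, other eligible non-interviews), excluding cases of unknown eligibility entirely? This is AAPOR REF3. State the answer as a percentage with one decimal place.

Num → 203
Denom → 323 + 20 + 203 + 135 + 70 = 751
REF3 = 203 / 751 = 0.2703

27.0%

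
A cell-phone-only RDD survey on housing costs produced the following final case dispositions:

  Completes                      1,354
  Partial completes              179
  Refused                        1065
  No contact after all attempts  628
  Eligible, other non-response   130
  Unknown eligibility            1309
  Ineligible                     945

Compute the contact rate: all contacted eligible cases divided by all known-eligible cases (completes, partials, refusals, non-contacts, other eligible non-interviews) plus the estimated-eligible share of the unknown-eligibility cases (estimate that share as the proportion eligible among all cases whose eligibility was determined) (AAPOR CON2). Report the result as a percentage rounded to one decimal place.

Numerator: 1354 + 179 + 1065 + 130 = 2728
Known eligible: 1354 + 179 + 1065 + 628 + 130 = 3356
e = 3356 / (3356 + 945) = 3356 / 4301 = 0.7803
Eligible share of unknowns: 0.7803 × 1309 = 1021.41
Denominator: 3356 + 1021.41 = 4377.41
CON2 = 2728 / 4377.41 = 0.6232

62.3%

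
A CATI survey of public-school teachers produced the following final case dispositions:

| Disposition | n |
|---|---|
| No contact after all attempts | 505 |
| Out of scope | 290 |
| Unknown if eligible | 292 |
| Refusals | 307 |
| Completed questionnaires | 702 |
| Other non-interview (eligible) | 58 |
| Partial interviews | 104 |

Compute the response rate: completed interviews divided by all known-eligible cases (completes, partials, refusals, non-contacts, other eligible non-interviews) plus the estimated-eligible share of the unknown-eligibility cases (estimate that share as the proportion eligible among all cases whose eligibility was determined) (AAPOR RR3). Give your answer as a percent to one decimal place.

36.5%

Top = 702
Determined eligible = 702 + 104 + 307 + 505 + 58 = 1676
e = 1676 / (1676 + 290) = 1676 / 1966 = 0.8525
Estimated eligible among unknowns = 0.8525 × 292 = 248.93
Denom = 1676 + 248.93 = 1924.93
RR3 = 702 / 1924.93 = 0.3647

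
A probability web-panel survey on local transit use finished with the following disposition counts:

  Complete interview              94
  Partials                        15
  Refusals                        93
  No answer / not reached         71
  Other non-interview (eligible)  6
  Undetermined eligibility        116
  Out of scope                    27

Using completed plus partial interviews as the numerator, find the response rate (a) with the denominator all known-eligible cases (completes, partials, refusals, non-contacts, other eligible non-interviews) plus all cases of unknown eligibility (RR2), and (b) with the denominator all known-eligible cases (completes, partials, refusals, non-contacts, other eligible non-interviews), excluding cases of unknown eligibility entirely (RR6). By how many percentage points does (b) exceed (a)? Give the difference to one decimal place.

Num → 94 + 15 = 109
Denom → 94 + 15 + 93 + 71 + 6 + 116 = 395
RR2 = 109 / 395 = 0.2759
Denom → 94 + 15 + 93 + 71 + 6 = 279
RR6 = 109 / 279 = 0.3907
Difference = 39.07 − 27.59 = 11.48 percentage points

11.5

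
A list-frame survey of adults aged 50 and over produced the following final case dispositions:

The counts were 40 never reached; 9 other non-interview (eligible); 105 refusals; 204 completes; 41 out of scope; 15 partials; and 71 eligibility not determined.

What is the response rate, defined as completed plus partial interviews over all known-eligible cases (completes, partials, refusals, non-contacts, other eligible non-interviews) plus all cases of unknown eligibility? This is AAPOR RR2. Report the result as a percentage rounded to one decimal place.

49.3%

Num = 204 + 15 = 219
Denom = 204 + 15 + 105 + 40 + 9 + 71 = 444
RR2 = 219 / 444 = 0.4932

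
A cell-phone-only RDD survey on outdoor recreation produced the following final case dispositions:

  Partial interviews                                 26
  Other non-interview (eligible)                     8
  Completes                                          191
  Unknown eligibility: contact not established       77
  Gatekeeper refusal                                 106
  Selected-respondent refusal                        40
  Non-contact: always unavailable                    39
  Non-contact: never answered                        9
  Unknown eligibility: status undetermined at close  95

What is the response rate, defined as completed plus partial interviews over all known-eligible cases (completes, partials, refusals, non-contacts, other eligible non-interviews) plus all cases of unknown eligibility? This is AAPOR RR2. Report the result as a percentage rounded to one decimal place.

Declined to participate = 106 + 40 = 146
No answer / not reached = 9 + 39 = 48
Undetermined eligibility = 77 + 95 = 172
Numerator = 191 + 26 = 217
Base = 191 + 26 + 146 + 48 + 8 + 172 = 591
RR2 = 217 / 591 = 0.3672

36.7%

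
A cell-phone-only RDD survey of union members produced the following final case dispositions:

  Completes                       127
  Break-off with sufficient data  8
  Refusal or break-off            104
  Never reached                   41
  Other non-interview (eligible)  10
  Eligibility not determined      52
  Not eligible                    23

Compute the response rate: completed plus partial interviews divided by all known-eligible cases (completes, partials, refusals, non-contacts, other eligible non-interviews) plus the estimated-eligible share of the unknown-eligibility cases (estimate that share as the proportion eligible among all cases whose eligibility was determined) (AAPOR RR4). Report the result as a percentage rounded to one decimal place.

Top = 127 + 8 = 135
Determined eligible = 127 + 8 + 104 + 41 + 10 = 290
e = 290 / (290 + 23) = 290 / 313 = 0.9265
Estimated eligible among unknowns = 0.9265 × 52 = 48.18
Denom = 290 + 48.18 = 338.18
RR4 = 135 / 338.18 = 0.3992

39.9%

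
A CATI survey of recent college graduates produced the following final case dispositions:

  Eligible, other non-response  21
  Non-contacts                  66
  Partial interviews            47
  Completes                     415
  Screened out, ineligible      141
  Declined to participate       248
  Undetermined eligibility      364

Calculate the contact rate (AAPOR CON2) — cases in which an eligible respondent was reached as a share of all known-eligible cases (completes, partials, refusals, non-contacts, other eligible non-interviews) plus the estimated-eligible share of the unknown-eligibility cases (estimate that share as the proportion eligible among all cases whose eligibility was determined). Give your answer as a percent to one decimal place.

Num: 415 + 47 + 248 + 21 = 731
Eligible (known): 415 + 47 + 248 + 66 + 21 = 797
e = 797 / (797 + 141) = 797 / 938 = 0.8497
e × U: 0.8497 × 364 = 309.29
Denominator: 797 + 309.29 = 1106.29
CON2 = 731 / 1106.29 = 0.6608

66.1%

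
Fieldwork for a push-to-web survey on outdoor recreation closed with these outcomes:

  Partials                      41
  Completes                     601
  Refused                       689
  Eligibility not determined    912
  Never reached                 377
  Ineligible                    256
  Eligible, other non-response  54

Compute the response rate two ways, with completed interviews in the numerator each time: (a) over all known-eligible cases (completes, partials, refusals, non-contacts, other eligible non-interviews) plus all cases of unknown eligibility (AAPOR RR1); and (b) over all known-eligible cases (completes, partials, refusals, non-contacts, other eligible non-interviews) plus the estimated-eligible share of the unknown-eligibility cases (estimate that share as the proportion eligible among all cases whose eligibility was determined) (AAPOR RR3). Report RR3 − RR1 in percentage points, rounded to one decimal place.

1.0

Numerator: 601
Base: 601 + 41 + 689 + 377 + 54 + 912 = 2674
RR1 = 601 / 2674 = 0.2248
Determined eligible: 601 + 41 + 689 + 377 + 54 = 1762
e = 1762 / (1762 + 256) = 1762 / 2018 = 0.8731
Estimated eligible among unknowns: 0.8731 × 912 = 796.27
Base: 1762 + 796.27 = 2558.27
RR3 = 601 / 2558.27 = 0.2349
Difference = 23.49 − 22.48 = 1.01 percentage points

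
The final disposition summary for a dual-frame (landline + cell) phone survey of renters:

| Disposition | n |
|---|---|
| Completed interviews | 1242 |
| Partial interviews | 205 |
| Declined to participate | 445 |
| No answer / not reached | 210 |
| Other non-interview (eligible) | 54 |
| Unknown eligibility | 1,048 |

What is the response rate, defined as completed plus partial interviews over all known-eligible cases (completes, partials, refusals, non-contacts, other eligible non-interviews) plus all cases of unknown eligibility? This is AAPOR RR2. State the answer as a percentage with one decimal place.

45.2%

Numerator = 1242 + 205 = 1447
Base = 1242 + 205 + 445 + 210 + 54 + 1048 = 3204
RR2 = 1447 / 3204 = 0.4516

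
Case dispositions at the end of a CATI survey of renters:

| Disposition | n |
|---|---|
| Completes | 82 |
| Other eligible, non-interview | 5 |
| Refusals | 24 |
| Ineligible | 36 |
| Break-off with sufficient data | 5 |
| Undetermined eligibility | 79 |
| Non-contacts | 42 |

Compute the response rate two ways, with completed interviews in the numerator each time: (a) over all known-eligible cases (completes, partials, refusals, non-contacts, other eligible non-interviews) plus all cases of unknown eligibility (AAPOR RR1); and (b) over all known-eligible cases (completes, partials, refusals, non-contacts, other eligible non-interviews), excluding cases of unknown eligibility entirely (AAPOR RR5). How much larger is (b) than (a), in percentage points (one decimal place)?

17.3

Numerator: 82
Denominator: 82 + 5 + 24 + 42 + 5 + 79 = 237
RR1 = 82 / 237 = 0.3460
Denominator: 82 + 5 + 24 + 42 + 5 = 158
RR5 = 82 / 158 = 0.5190
Difference = 51.90 − 34.60 = 17.30 percentage points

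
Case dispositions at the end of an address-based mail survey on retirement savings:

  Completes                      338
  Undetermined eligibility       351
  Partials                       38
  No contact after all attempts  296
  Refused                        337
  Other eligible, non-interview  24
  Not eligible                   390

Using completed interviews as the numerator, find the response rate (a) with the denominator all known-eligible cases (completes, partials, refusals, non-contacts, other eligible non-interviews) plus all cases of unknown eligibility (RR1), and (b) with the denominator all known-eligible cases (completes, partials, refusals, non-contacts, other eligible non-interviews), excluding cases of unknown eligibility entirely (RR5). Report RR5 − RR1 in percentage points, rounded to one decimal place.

8.3

Num = 338
Base = 338 + 38 + 337 + 296 + 24 + 351 = 1384
RR1 = 338 / 1384 = 0.2442
Base = 338 + 38 + 337 + 296 + 24 = 1033
RR5 = 338 / 1033 = 0.3272
Difference = 32.72 − 24.42 = 8.30 percentage points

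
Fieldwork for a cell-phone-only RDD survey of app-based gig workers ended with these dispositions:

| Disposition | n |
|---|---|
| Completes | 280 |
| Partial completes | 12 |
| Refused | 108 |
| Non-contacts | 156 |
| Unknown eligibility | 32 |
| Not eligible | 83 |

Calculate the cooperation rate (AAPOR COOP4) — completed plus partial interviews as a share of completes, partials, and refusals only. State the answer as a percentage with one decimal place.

Top = 280 + 12 = 292
Denom = 280 + 12 + 108 = 400
COOP4 = 292 / 400 = 0.7300

73.0%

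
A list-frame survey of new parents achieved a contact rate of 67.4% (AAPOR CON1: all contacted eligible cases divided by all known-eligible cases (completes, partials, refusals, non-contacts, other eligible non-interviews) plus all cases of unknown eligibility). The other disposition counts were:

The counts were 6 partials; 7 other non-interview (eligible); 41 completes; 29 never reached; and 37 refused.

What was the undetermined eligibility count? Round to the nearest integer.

15

Numerator → 41 + 6 + 37 + 7 = 91
CON1 = 91 / D = 0.674
D = 91 / 0.674 = 135.0
Other denominator terms total 120
undetermined eligibility = 135.0 − 120 ≈ 15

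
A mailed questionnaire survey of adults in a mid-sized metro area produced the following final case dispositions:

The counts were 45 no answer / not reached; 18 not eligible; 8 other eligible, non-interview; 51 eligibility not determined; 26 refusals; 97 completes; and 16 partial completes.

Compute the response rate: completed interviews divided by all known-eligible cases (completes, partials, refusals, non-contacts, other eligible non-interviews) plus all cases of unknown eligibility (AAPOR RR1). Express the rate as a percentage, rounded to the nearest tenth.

Numerator = 97
Denom = 97 + 16 + 26 + 45 + 8 + 51 = 243
RR1 = 97 / 243 = 0.3992

39.9%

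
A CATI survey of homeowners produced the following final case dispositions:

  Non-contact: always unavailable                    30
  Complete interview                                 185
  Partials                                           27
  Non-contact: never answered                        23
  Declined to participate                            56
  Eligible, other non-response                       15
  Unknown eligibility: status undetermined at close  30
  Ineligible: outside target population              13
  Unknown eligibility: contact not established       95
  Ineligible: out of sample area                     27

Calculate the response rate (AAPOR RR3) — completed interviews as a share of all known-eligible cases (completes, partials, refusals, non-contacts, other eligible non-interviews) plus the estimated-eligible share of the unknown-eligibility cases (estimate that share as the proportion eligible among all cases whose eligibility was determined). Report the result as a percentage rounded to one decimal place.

41.3%

Never reached = 23 + 30 = 53
Unknown if eligible = 95 + 30 = 125
Ineligible = 13 + 27 = 40
Num: 185
Eligible (known): 185 + 27 + 56 + 53 + 15 = 336
e = 336 / (336 + 40) = 336 / 376 = 0.8936
e × U: 0.8936 × 125 = 111.70
Denom: 336 + 111.70 = 447.70
RR3 = 185 / 447.70 = 0.4132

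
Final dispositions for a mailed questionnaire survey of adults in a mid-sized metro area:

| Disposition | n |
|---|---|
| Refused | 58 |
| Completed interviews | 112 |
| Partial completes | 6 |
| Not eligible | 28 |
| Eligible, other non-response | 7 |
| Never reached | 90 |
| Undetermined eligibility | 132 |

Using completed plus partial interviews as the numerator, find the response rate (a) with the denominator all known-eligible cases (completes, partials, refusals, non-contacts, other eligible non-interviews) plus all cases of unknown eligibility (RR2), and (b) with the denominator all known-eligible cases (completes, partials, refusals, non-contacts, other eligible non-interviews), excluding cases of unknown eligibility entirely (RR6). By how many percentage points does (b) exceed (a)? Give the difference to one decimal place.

Numerator → 112 + 6 = 118
Base → 112 + 6 + 58 + 90 + 7 + 132 = 405
RR2 = 118 / 405 = 0.2914
Base → 112 + 6 + 58 + 90 + 7 = 273
RR6 = 118 / 273 = 0.4322
Difference = 43.22 − 29.14 = 14.08 percentage points

14.1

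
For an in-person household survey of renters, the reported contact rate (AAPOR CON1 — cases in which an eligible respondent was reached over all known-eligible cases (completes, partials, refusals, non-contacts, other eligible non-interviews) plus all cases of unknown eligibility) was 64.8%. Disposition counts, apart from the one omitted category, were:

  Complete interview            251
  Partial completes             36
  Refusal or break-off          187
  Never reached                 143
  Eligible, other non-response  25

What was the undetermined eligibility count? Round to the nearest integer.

Num → 251 + 36 + 187 + 25 = 499
CON1 = 499 / D = 0.648
D = 499 / 0.648 = 770.1
Other denominator terms total 642
undetermined eligibility = 770.1 − 642 ≈ 128

128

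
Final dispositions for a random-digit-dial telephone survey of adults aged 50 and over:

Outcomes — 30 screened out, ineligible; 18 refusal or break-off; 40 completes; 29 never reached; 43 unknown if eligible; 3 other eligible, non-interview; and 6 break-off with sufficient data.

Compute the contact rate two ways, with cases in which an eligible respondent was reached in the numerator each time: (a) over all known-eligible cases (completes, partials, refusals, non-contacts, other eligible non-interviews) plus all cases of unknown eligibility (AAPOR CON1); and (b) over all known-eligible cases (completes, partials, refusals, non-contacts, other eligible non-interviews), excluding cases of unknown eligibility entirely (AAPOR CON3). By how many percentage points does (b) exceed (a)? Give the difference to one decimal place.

Top: 40 + 6 + 18 + 3 = 67
Base: 40 + 6 + 18 + 29 + 3 + 43 = 139
CON1 = 67 / 139 = 0.4820
Base: 40 + 6 + 18 + 29 + 3 = 96
CON3 = 67 / 96 = 0.6979
Difference = 69.79 − 48.20 = 21.59 percentage points

21.6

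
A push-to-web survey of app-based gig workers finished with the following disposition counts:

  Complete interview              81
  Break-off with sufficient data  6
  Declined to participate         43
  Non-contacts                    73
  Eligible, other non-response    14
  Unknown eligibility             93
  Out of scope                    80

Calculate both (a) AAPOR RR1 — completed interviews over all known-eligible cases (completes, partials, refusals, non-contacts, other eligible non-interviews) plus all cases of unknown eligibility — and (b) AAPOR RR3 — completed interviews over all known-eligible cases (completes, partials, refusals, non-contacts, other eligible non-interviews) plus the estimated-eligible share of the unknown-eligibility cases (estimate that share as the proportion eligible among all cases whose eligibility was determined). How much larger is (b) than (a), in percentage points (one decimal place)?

2.3

Top → 81
Base → 81 + 6 + 43 + 73 + 14 + 93 = 310
RR1 = 81 / 310 = 0.2613
Determined eligible → 81 + 6 + 43 + 73 + 14 = 217
e = 217 / (217 + 80) = 217 / 297 = 0.7306
Estimated eligible among unknowns → 0.7306 × 93 = 67.95
Base → 217 + 67.95 = 284.95
RR3 = 81 / 284.95 = 0.2843
Difference = 28.43 − 26.13 = 2.30 percentage points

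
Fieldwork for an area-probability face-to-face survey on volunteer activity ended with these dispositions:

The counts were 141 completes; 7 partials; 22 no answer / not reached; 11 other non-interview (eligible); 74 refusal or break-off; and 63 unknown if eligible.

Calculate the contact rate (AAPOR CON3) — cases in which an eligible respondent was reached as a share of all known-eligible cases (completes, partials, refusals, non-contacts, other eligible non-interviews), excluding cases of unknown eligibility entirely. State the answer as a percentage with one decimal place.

91.4%

Numerator → 141 + 7 + 74 + 11 = 233
Base → 141 + 7 + 74 + 22 + 11 = 255
CON3 = 233 / 255 = 0.9137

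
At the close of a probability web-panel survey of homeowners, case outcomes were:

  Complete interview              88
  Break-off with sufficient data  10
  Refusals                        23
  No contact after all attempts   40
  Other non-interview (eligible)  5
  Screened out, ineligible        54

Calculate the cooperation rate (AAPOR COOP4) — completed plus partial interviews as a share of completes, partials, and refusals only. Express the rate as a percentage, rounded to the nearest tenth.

Num: 88 + 10 = 98
Base: 88 + 10 + 23 = 121
COOP4 = 98 / 121 = 0.8099

81.0%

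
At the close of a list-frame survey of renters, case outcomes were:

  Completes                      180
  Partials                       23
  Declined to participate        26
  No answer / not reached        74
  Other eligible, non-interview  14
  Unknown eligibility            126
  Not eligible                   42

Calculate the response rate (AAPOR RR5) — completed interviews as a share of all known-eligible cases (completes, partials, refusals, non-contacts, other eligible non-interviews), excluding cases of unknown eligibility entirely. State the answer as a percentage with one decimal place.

56.8%

Numerator = 180
Denom = 180 + 23 + 26 + 74 + 14 = 317
RR5 = 180 / 317 = 0.5678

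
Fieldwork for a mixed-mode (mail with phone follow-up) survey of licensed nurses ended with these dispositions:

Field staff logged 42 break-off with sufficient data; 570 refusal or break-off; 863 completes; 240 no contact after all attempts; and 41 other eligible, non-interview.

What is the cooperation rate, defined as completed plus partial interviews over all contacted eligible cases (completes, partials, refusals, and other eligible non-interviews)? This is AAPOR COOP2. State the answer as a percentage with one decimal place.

59.7%

Top = 863 + 42 = 905
Denom = 863 + 42 + 570 + 41 = 1516
COOP2 = 905 / 1516 = 0.5970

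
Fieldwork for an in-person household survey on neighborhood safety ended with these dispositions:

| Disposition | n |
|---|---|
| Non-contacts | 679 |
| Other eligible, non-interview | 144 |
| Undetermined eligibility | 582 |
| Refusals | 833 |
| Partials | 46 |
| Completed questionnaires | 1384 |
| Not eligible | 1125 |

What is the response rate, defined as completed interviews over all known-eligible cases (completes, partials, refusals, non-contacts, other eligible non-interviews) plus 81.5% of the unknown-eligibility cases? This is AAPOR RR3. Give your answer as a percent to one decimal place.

Top: 1384
Eligible (known): 1384 + 46 + 833 + 679 + 144 = 3086
Eligible share of unknowns: 0.8150 × 582 = 474.33
Denom: 3086 + 474.33 = 3560.33
RR3 = 1384 / 3560.33 = 0.3887

38.9%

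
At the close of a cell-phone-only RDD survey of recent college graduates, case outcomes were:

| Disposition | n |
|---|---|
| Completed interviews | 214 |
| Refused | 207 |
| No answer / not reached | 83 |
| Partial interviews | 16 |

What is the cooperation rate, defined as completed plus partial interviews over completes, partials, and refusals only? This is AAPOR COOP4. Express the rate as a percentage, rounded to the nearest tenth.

52.6%

Numerator = 214 + 16 = 230
Denominator = 214 + 16 + 207 = 437
COOP4 = 230 / 437 = 0.5263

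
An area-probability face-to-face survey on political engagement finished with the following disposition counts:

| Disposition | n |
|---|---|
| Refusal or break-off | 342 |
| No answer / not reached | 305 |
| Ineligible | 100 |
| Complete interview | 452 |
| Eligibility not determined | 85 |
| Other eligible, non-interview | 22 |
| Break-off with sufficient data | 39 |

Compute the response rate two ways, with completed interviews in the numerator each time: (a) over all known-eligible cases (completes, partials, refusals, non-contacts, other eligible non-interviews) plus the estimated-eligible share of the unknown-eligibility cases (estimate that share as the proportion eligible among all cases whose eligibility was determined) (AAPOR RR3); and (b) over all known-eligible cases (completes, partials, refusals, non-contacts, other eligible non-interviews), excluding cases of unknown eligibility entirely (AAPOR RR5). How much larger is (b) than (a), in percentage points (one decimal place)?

2.5

Numerator → 452
Eligible (known) → 452 + 39 + 342 + 305 + 22 = 1160
e = 1160 / (1160 + 100) = 1160 / 1260 = 0.9206
Eligible share of unknowns → 0.9206 × 85 = 78.25
Base → 1160 + 78.25 = 1238.25
RR3 = 452 / 1238.25 = 0.3650
Base → 452 + 39 + 342 + 305 + 22 = 1160
RR5 = 452 / 1160 = 0.3897
Difference = 38.97 − 36.50 = 2.47 percentage points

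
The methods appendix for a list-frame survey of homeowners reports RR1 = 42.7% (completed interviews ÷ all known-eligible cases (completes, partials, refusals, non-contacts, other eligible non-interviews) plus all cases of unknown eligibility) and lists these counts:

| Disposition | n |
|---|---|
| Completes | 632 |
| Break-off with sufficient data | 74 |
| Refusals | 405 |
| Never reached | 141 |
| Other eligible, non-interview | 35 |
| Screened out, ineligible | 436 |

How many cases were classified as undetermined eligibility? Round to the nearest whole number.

193

RR1 = 632 / D = 0.427
D = 632 / 0.427 = 1480.1
Rest of base = 1287
undetermined eligibility = 1480.1 − 1287 ≈ 193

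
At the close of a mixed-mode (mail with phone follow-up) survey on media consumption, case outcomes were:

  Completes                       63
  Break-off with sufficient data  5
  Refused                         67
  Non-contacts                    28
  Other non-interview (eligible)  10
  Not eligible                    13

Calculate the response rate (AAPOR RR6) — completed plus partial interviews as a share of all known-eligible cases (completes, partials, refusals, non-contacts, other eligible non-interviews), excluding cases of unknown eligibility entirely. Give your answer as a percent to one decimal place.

Num = 63 + 5 = 68
Denom = 63 + 5 + 67 + 28 + 10 = 173
RR6 = 68 / 173 = 0.3931

39.3%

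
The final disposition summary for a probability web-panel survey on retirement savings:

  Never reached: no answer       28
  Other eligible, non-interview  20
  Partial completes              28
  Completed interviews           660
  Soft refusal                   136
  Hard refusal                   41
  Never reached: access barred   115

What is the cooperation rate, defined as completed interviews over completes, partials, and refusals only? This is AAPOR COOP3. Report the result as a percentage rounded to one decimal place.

76.3%

Refused = 41 + 136 = 177
No contact after all attempts = 28 + 115 = 143
Num → 660
Base → 660 + 28 + 177 = 865
COOP3 = 660 / 865 = 0.7630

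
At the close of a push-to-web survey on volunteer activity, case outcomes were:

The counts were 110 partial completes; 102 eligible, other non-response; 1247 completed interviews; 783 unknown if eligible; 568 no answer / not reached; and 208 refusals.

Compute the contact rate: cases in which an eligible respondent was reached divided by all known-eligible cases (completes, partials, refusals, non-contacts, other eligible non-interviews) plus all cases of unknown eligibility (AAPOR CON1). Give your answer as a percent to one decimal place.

Top = 1247 + 110 + 208 + 102 = 1667
Base = 1247 + 110 + 208 + 568 + 102 + 783 = 3018
CON1 = 1667 / 3018 = 0.5524

55.2%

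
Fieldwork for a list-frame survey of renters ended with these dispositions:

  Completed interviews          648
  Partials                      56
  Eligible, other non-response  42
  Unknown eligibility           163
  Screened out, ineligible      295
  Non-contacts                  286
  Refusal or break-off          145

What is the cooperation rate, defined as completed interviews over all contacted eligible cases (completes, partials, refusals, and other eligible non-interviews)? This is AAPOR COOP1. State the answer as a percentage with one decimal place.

72.7%

Top: 648
Denominator: 648 + 56 + 145 + 42 = 891
COOP1 = 648 / 891 = 0.7273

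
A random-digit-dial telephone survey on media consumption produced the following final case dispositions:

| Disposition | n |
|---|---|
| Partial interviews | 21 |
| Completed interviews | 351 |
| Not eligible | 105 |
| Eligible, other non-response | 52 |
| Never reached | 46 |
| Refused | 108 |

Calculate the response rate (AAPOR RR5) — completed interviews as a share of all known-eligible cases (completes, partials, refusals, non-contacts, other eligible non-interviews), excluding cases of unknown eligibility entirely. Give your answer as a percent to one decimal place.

60.7%

Num = 351
Base = 351 + 21 + 108 + 46 + 52 = 578
RR5 = 351 / 578 = 0.6073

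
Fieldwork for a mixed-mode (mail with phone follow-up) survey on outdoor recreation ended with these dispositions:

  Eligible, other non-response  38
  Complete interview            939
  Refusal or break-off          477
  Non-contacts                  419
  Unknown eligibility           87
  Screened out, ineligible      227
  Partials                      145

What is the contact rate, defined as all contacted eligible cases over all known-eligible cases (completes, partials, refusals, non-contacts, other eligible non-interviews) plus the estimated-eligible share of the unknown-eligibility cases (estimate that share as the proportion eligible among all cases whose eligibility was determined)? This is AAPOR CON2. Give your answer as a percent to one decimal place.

Numerator: 939 + 145 + 477 + 38 = 1599
Eligible (known): 939 + 145 + 477 + 419 + 38 = 2018
e = 2018 / (2018 + 227) = 2018 / 2245 = 0.8989
Eligible share of unknowns: 0.8989 × 87 = 78.20
Denominator: 2018 + 78.20 = 2096.20
CON2 = 1599 / 2096.20 = 0.7628

76.3%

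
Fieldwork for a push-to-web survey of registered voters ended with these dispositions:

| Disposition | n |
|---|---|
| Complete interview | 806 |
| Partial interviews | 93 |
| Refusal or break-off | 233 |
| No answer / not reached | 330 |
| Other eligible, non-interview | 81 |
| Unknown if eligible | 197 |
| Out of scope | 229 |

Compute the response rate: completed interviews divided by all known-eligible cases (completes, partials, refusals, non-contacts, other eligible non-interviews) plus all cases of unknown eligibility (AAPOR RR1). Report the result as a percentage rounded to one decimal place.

46.3%

Numerator = 806
Denominator = 806 + 93 + 233 + 330 + 81 + 197 = 1740
RR1 = 806 / 1740 = 0.4632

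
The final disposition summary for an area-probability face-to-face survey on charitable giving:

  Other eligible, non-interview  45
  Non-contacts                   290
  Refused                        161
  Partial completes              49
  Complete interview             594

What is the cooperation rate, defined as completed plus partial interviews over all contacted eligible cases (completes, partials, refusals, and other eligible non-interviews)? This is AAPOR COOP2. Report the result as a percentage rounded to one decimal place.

75.7%

Num = 594 + 49 = 643
Denominator = 594 + 49 + 161 + 45 = 849
COOP2 = 643 / 849 = 0.7574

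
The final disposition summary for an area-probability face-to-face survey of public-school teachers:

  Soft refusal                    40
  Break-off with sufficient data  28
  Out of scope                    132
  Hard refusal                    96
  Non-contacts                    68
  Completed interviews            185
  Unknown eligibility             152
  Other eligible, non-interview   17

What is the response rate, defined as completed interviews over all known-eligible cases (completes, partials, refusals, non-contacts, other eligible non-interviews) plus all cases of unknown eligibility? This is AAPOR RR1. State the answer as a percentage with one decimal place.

Refusal or break-off = 96 + 40 = 136
Top = 185
Denominator = 185 + 28 + 136 + 68 + 17 + 152 = 586
RR1 = 185 / 586 = 0.3157

31.6%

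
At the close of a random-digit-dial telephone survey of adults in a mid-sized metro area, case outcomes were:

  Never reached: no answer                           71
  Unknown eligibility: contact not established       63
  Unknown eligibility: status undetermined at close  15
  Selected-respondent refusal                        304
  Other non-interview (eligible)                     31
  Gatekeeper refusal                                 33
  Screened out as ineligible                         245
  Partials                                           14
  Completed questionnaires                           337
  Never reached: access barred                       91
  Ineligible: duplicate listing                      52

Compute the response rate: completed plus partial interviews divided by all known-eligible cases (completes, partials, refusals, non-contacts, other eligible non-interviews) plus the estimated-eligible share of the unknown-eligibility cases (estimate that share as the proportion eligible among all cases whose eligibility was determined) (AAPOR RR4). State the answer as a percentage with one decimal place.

37.4%

Refusal or break-off = 33 + 304 = 337
Non-contacts = 71 + 91 = 162
Undetermined eligibility = 63 + 15 = 78
Ineligible = 245 + 52 = 297
Top → 337 + 14 = 351
Known eligible → 337 + 14 + 337 + 162 + 31 = 881
e = 881 / (881 + 297) = 881 / 1178 = 0.7479
e × U → 0.7479 × 78 = 58.34
Base → 881 + 58.34 = 939.34
RR4 = 351 / 939.34 = 0.3737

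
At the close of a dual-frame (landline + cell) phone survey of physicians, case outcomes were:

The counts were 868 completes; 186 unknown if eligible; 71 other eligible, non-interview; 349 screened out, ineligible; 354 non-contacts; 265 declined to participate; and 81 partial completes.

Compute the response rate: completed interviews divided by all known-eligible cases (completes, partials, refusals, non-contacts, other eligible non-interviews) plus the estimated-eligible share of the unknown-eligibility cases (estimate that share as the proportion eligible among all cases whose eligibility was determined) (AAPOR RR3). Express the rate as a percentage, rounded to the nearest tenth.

Numerator = 868
Determined eligible = 868 + 81 + 265 + 354 + 71 = 1639
e = 1639 / (1639 + 349) = 1639 / 1988 = 0.8244
Eligible share of unknowns = 0.8244 × 186 = 153.34
Denominator = 1639 + 153.34 = 1792.34
RR3 = 868 / 1792.34 = 0.4843

48.4%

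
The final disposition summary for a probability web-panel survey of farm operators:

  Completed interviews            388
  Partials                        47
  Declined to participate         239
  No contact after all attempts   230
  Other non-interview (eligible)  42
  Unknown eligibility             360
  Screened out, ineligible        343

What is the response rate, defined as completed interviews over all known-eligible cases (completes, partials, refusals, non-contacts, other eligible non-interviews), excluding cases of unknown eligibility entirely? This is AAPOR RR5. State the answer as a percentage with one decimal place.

41.0%

Num = 388
Denom = 388 + 47 + 239 + 230 + 42 = 946
RR5 = 388 / 946 = 0.4101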